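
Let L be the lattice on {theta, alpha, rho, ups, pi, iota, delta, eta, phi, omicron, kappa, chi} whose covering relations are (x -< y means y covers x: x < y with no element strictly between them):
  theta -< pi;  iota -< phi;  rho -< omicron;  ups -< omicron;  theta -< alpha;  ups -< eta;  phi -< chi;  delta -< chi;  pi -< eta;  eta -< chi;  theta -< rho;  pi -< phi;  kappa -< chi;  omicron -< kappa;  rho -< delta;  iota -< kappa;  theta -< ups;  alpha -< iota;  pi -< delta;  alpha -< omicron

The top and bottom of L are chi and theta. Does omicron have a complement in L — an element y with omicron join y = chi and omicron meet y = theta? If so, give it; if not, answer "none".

pi

Need y with omicron ∨ y = chi and omicron ∧ y = theta.
Checking each element gives: pi.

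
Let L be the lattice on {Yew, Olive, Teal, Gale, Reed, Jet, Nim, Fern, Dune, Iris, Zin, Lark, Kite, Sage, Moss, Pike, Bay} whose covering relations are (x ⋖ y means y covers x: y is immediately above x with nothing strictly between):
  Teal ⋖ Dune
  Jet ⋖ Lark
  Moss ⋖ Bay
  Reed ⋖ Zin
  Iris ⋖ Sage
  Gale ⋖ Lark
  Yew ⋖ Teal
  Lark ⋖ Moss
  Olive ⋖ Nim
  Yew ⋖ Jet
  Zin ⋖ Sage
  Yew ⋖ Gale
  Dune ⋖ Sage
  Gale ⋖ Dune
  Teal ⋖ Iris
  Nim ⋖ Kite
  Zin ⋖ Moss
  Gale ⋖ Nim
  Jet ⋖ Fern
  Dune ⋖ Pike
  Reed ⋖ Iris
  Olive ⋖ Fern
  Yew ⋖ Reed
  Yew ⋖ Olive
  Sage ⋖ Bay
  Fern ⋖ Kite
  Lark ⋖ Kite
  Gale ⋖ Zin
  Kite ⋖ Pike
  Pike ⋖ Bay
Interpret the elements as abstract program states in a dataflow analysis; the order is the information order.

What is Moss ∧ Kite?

Common lower bounds of {Moss, Kite}: Gale, Jet, Lark, Yew.
The greatest among these is Lark.

Lark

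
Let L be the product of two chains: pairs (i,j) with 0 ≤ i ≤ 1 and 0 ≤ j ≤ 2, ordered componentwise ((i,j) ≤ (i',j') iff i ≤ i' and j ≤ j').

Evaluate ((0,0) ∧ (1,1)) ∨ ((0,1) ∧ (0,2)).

(0,0) ∧ (1,1) = (0,0)
(0,1) ∧ (0,2) = (0,1)
(0,0) ∨ (0,1) = (0,1)

(0,1)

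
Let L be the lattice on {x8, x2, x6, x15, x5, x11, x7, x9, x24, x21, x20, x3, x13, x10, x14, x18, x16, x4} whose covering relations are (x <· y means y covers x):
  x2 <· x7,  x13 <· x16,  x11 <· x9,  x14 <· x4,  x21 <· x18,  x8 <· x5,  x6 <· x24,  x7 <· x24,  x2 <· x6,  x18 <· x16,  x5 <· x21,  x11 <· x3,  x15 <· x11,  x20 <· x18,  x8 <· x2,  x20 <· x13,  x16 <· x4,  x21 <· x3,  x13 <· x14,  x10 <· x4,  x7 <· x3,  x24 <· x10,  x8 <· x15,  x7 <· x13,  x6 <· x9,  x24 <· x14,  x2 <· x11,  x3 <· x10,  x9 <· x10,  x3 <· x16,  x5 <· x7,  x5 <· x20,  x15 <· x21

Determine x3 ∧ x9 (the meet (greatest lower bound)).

x11

Common lower bounds of {x3, x9}: x11, x15, x2, x8.
The greatest among these is x11.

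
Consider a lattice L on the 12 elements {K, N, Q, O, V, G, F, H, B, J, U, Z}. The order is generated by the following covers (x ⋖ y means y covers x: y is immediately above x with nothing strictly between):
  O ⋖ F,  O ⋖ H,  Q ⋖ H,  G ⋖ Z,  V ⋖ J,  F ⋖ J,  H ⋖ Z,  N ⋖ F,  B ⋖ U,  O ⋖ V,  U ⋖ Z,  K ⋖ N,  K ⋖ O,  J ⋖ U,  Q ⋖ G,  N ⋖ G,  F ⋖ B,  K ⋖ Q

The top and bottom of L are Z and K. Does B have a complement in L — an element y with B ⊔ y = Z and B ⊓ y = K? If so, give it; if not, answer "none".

Q

Need y with B ∨ y = Z and B ∧ y = K.
Checking each element gives: Q.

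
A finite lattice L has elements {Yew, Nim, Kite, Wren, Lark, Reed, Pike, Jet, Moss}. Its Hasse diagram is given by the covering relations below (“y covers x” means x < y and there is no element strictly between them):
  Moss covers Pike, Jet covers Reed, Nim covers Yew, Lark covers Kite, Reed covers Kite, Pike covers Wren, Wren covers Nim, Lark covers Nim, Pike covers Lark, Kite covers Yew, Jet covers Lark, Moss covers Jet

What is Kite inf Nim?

Common lower bounds of {Kite, Nim}: Yew.
The greatest among these is Yew.

Yew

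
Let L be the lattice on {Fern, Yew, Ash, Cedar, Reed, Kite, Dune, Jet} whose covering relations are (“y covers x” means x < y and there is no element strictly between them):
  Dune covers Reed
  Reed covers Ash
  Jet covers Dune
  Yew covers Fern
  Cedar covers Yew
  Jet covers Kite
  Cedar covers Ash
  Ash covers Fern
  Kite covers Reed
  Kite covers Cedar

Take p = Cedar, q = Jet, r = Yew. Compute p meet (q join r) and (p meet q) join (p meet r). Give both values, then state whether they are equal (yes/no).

q join r = Jet, so p meet (q join r) = Cedar meet Jet = Cedar.
p meet q = Cedar and p meet r = Yew, so (p meet q) join (p meet r) = Cedar join Yew = Cedar.
Equal: yes.

Cedar; Cedar; yes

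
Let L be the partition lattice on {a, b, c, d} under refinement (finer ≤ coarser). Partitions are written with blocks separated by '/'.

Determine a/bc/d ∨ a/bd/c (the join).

a/bcd

Common upper bounds of {a/bc/d, a/bd/c}: a/bcd, abcd.
The least among these is a/bcd.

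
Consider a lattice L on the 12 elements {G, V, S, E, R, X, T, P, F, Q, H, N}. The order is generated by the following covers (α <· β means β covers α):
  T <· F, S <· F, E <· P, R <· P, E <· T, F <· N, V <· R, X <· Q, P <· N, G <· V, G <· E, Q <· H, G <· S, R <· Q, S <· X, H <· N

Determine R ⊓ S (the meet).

G

Common lower bounds of {R, S}: G.
The greatest among these is G.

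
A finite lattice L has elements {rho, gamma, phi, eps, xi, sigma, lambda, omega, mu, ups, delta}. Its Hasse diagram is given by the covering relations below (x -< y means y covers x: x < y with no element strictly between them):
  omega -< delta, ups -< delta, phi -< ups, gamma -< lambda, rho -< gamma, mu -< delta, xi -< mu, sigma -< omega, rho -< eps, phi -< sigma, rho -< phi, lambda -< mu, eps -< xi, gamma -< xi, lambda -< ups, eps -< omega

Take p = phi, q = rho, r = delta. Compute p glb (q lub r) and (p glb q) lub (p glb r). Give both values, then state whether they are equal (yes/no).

q lub r = delta, so p glb (q lub r) = phi glb delta = phi.
p glb q = rho and p glb r = phi, so (p glb q) lub (p glb r) = rho lub phi = phi.
Equal: yes.

phi; phi; yes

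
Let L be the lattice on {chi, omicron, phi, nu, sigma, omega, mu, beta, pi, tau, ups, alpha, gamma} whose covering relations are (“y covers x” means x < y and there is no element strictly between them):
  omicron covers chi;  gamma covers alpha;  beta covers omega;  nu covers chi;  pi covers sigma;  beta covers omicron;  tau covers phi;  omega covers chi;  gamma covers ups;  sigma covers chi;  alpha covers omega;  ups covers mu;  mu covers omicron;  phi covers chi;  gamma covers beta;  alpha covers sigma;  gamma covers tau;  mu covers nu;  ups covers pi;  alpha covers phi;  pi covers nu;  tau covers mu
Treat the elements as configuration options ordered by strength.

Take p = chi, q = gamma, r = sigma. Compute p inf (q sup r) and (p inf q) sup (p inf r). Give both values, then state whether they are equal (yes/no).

chi; chi; yes

q sup r = gamma, so p inf (q sup r) = chi inf gamma = chi.
p inf q = chi and p inf r = chi, so (p inf q) sup (p inf r) = chi sup chi = chi.
Equal: yes.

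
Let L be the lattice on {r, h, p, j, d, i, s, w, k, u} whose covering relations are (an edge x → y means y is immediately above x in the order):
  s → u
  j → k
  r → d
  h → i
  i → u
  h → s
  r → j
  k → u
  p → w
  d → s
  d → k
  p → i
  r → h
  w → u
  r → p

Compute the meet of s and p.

Common lower bounds of {s, p}: r.
The greatest among these is r.

r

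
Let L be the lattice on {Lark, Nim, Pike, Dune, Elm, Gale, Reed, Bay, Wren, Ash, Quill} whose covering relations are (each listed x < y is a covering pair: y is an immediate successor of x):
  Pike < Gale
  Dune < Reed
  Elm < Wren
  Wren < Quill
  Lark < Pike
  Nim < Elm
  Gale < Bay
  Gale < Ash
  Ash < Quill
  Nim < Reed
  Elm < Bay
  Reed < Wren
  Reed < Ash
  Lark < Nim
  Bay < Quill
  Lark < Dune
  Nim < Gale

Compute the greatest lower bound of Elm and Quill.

Common lower bounds of {Elm, Quill}: Elm, Lark, Nim.
The greatest among these is Elm.

Elm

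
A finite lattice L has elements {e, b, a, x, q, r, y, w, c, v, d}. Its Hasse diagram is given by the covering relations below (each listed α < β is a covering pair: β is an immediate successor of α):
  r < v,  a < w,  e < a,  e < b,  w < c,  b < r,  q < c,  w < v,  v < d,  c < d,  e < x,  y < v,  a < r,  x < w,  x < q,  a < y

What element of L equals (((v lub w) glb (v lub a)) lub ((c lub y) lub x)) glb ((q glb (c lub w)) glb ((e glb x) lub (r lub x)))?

v ∨ w = v
v ∨ a = v
v ∧ v = v
c ∨ y = d
d ∨ x = d
v ∨ d = d
c ∨ w = c
q ∧ c = q
e ∧ x = e
r ∨ x = v
e ∨ v = v
q ∧ v = x
d ∧ x = x

x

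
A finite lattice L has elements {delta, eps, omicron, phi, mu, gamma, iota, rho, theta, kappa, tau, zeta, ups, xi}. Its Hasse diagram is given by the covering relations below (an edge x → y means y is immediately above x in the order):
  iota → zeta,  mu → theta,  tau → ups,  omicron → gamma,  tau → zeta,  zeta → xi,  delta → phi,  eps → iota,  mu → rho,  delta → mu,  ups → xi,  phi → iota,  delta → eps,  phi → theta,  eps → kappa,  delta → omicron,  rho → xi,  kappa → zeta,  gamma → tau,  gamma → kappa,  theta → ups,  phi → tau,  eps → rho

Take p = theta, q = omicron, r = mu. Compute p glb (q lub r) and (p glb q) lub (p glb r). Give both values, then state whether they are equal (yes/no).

theta; mu; no

q lub r = ups, so p glb (q lub r) = theta glb ups = theta.
p glb q = delta and p glb r = mu, so (p glb q) lub (p glb r) = delta lub mu = mu.
Equal: no.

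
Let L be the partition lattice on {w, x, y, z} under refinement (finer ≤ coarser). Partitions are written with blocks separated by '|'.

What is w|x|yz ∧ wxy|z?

Common lower bounds of {w|x|yz, wxy|z}: w|x|y|z.
The greatest among these is w|x|y|z.

w|x|y|z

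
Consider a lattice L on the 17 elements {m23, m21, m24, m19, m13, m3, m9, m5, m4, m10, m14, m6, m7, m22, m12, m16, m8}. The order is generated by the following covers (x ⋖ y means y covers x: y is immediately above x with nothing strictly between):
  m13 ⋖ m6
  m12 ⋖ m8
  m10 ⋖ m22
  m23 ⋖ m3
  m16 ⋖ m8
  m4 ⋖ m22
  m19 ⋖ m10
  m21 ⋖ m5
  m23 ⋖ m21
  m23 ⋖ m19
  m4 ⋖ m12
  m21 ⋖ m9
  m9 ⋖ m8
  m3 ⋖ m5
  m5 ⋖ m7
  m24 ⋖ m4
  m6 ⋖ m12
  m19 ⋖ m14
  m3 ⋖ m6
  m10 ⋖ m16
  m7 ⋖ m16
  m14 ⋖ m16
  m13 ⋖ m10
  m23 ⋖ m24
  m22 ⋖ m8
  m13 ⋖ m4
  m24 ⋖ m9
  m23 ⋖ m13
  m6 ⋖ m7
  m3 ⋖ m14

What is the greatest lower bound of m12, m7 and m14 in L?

Common lower bounds of {m12, m7, m14}: m23, m3.
The greatest among these is m3.

m3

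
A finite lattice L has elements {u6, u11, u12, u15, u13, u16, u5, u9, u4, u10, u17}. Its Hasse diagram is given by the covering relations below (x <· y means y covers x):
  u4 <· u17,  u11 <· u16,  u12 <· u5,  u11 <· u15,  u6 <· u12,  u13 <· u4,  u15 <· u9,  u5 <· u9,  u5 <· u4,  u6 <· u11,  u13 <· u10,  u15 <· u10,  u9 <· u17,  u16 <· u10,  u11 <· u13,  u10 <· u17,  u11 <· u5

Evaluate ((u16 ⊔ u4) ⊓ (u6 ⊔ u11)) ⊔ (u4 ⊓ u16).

u16 ∨ u4 = u17
u6 ∨ u11 = u11
u17 ∧ u11 = u11
u4 ∧ u16 = u11
u11 ∨ u11 = u11

u11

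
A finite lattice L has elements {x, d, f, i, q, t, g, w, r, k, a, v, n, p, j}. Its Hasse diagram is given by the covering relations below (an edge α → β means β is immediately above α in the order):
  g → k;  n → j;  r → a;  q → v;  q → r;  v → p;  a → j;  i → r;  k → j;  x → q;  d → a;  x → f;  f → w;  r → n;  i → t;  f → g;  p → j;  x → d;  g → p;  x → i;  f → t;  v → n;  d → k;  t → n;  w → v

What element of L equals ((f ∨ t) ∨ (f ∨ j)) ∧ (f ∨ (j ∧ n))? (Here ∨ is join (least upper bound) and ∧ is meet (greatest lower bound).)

f ∨ t = t
f ∨ j = j
t ∨ j = j
j ∧ n = n
f ∨ n = n
j ∧ n = n

n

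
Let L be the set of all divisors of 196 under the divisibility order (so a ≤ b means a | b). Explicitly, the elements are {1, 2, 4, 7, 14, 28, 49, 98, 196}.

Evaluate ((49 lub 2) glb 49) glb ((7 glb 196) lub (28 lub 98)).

49

49 ∨ 2 = 98
98 ∧ 49 = 49
7 ∧ 196 = 7
28 ∨ 98 = 196
7 ∨ 196 = 196
49 ∧ 196 = 49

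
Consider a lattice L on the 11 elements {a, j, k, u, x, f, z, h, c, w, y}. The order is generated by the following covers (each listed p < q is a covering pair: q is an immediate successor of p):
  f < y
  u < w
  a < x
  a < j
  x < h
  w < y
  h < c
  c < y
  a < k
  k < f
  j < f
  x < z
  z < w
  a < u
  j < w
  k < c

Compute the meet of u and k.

Common lower bounds of {u, k}: a.
The greatest among these is a.

a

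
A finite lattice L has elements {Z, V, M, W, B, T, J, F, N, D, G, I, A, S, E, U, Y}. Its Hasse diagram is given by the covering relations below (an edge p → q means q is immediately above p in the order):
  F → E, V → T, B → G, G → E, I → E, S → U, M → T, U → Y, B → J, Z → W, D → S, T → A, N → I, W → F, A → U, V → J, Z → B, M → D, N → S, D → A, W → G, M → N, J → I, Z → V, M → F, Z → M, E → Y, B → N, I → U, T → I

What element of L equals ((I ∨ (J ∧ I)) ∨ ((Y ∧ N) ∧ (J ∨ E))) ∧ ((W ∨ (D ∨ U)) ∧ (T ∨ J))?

I

J ∧ I = J
I ∨ J = I
Y ∧ N = N
J ∨ E = E
N ∧ E = N
I ∨ N = I
D ∨ U = U
W ∨ U = Y
T ∨ J = I
Y ∧ I = I
I ∧ I = I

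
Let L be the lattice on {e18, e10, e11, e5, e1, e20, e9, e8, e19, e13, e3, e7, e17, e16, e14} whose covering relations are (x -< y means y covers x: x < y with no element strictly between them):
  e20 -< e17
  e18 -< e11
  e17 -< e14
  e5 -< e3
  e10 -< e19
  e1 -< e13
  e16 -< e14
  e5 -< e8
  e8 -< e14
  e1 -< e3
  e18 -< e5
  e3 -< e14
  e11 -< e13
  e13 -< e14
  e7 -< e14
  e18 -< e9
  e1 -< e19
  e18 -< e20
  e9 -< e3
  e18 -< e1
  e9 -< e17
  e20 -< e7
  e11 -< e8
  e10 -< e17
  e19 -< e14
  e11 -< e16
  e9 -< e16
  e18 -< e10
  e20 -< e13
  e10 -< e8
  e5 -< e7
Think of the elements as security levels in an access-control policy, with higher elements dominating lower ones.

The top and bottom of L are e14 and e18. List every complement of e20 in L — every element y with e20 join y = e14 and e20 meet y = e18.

e16, e19, e3, e8

Need y with e20 ∨ y = e14 and e20 ∧ y = e18.
Checking each element gives: e16, e19, e3, e8.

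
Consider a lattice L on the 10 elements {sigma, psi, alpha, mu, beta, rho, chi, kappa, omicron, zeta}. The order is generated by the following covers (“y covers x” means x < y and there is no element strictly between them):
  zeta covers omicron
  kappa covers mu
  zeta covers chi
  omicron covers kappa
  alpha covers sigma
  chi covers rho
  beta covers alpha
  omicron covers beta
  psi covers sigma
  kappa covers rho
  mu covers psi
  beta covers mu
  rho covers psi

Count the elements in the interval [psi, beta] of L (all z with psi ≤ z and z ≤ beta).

The interval [psi, beta] = {beta, mu, psi}, which has 3 elements.

3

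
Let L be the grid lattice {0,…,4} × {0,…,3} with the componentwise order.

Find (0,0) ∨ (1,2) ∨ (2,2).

In a product of chains, the join is componentwise max, giving (2,2).

(2,2)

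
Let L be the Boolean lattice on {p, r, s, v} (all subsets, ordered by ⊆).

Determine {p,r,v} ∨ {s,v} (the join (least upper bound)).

{p,r,s,v}

Under ⊆, join is union: {p,r,v} ∪ {s,v} = {p,r,s,v}.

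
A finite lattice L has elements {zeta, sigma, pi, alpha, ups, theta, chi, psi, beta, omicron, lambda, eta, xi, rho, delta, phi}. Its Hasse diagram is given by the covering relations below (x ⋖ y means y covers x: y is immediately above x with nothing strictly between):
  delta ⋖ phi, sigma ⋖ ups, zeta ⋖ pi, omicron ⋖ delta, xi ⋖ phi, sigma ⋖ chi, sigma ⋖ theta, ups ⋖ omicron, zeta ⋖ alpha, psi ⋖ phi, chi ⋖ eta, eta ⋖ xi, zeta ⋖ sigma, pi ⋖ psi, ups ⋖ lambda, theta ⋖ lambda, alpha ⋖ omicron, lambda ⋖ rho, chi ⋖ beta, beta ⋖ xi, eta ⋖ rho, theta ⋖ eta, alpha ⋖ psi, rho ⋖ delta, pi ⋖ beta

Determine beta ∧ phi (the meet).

beta

Common lower bounds of {beta, phi}: beta, chi, pi, sigma, zeta.
The greatest among these is beta.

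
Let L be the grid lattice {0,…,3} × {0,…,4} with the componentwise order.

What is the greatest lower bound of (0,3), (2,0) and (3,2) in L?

Common lower bounds of {(0,3), (2,0), (3,2)}: (0,0).
The greatest among these is (0,0).

(0,0)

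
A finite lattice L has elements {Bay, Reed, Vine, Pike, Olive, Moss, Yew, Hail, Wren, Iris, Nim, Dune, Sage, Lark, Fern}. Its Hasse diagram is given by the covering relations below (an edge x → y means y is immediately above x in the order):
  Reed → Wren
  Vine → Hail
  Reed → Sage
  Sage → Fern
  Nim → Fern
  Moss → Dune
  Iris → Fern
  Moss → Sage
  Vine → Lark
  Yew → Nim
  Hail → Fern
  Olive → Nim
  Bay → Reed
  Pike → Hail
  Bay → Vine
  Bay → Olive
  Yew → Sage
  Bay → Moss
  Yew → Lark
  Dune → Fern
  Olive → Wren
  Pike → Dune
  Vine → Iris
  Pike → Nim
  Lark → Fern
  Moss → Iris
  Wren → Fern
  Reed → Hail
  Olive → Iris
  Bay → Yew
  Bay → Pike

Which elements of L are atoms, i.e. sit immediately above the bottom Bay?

The atoms are exactly the elements that cover Bay: Moss, Olive, Pike, Reed, Vine, Yew.

Moss, Olive, Pike, Reed, Vine, Yew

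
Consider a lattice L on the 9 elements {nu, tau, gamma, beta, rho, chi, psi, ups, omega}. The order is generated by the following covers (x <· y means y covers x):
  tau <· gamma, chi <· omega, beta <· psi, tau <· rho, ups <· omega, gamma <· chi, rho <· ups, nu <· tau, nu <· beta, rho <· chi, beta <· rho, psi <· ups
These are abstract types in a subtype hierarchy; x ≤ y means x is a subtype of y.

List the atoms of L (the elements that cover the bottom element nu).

The atoms are exactly the elements that cover nu: beta, tau.

beta, tau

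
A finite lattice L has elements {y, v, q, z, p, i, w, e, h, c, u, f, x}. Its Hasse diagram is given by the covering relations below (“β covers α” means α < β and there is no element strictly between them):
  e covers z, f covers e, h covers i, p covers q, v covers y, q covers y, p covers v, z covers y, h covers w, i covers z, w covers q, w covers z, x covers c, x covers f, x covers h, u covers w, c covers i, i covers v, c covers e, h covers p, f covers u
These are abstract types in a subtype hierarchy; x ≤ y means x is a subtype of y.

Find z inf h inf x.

Common lower bounds of {z, h, x}: y, z.
The greatest among these is z.

z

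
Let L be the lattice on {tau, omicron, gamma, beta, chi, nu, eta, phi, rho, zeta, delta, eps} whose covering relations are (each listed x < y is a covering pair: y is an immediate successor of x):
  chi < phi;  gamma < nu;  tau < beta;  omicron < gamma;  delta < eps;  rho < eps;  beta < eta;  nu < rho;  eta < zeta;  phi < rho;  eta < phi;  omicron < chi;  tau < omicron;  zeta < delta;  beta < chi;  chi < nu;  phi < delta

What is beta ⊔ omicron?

chi

Common upper bounds of {beta, omicron}: chi, delta, eps, nu, phi, rho.
The least among these is chi.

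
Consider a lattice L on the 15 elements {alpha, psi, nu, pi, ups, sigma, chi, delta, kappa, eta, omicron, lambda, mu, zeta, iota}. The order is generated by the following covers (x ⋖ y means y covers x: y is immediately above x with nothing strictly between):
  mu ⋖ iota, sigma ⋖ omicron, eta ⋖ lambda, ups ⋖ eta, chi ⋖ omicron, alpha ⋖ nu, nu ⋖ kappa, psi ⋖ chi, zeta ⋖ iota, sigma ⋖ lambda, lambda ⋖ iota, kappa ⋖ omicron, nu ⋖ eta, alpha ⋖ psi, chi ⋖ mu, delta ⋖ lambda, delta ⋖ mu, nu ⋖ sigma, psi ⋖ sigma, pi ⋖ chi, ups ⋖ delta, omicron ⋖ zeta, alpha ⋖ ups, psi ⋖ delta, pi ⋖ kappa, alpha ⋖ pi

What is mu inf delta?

Common lower bounds of {mu, delta}: alpha, delta, psi, ups.
The greatest among these is delta.

delta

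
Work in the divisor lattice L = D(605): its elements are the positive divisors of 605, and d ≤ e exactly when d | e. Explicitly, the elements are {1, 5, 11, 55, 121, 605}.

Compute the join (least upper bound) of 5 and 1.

In the divisibility order, the join is the least common multiple: lcm(5, 1) = 5.

5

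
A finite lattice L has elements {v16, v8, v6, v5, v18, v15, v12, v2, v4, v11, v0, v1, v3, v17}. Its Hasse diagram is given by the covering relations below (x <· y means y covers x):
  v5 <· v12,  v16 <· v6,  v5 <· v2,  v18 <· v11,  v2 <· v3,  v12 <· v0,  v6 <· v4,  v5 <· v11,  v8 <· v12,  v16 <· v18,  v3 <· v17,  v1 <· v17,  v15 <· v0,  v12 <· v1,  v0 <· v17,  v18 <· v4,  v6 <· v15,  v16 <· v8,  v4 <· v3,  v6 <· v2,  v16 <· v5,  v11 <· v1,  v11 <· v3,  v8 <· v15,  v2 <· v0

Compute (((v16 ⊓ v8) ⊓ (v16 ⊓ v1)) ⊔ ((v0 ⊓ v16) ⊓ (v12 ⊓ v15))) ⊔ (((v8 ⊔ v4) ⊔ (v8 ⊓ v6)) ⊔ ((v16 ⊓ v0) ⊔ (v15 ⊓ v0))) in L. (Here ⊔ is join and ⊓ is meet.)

v17

v16 ∧ v8 = v16
v16 ∧ v1 = v16
v16 ∧ v16 = v16
v0 ∧ v16 = v16
v12 ∧ v15 = v8
v16 ∧ v8 = v16
v16 ∨ v16 = v16
v8 ∨ v4 = v17
v8 ∧ v6 = v16
v17 ∨ v16 = v17
v16 ∧ v0 = v16
v15 ∧ v0 = v15
v16 ∨ v15 = v15
v17 ∨ v15 = v17
v16 ∨ v17 = v17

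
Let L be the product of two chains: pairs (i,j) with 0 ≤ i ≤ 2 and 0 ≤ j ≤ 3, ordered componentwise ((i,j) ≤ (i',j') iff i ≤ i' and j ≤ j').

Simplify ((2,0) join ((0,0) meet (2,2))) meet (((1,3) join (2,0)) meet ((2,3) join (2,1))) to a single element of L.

(0,0) ∧ (2,2) = (0,0)
(2,0) ∨ (0,0) = (2,0)
(1,3) ∨ (2,0) = (2,3)
(2,3) ∨ (2,1) = (2,3)
(2,3) ∧ (2,3) = (2,3)
(2,0) ∧ (2,3) = (2,0)

(2,0)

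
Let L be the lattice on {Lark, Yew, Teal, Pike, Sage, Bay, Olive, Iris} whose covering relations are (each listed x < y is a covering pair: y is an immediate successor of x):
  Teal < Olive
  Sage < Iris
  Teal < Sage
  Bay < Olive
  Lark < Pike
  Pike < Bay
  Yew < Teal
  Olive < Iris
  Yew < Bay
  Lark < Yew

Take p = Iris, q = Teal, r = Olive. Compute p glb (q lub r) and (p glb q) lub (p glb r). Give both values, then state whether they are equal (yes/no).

Olive; Olive; yes

q lub r = Olive, so p glb (q lub r) = Iris glb Olive = Olive.
p glb q = Teal and p glb r = Olive, so (p glb q) lub (p glb r) = Teal lub Olive = Olive.
Equal: yes.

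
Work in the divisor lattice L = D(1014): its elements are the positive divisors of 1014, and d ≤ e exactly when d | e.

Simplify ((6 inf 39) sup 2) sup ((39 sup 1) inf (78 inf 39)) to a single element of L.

6 ∧ 39 = 3
3 ∨ 2 = 6
39 ∨ 1 = 39
78 ∧ 39 = 39
39 ∧ 39 = 39
6 ∨ 39 = 78

78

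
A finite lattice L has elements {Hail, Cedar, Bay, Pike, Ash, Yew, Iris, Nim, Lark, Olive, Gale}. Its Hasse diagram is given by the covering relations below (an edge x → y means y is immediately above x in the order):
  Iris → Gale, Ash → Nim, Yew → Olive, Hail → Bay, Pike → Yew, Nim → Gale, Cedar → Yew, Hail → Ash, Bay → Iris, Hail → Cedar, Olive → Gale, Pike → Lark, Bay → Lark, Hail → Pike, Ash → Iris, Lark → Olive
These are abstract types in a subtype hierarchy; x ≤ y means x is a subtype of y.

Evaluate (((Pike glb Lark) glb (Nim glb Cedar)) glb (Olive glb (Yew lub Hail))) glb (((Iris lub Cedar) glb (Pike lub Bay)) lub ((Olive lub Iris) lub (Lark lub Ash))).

Pike ∧ Lark = Pike
Nim ∧ Cedar = Hail
Pike ∧ Hail = Hail
Yew ∨ Hail = Yew
Olive ∧ Yew = Yew
Hail ∧ Yew = Hail
Iris ∨ Cedar = Gale
Pike ∨ Bay = Lark
Gale ∧ Lark = Lark
Olive ∨ Iris = Gale
Lark ∨ Ash = Gale
Gale ∨ Gale = Gale
Lark ∨ Gale = Gale
Hail ∧ Gale = Hail

Hail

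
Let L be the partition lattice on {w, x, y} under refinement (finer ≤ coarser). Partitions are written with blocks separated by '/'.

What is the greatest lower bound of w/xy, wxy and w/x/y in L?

w/x/y

Common lower bounds of {w/xy, wxy, w/x/y}: w/x/y.
The greatest among these is w/x/y.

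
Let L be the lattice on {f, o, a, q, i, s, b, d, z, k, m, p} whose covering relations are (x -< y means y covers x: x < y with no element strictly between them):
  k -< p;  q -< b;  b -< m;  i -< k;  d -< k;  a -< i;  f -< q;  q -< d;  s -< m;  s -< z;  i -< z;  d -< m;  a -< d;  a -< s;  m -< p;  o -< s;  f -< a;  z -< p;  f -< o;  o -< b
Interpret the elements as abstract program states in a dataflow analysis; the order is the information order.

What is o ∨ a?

s

Common upper bounds of {o, a}: m, p, s, z.
The least among these is s.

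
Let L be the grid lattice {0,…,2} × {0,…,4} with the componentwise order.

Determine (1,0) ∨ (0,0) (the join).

In a product of chains, the join is componentwise max, giving (1,0).

(1,0)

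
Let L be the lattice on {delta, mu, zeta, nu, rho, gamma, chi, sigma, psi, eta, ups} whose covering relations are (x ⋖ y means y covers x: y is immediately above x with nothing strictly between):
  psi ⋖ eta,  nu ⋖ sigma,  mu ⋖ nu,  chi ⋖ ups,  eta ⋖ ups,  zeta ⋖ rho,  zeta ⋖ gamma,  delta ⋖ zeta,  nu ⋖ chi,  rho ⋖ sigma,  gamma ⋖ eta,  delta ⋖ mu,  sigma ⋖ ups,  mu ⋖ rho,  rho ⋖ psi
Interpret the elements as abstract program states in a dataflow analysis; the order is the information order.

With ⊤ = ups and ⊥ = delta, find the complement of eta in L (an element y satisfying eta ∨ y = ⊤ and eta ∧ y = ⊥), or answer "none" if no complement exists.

For every candidate y, either eta ∨ y ≠ ups or eta ∧ y ≠ delta; no complement exists.

none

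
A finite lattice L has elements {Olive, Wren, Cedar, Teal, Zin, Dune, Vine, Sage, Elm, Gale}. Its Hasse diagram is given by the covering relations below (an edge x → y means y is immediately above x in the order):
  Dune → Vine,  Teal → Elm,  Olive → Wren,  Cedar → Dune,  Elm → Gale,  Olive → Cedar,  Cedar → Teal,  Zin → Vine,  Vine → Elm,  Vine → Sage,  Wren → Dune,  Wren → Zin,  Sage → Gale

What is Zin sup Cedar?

Common upper bounds of {Zin, Cedar}: Elm, Gale, Sage, Vine.
The least among these is Vine.

Vine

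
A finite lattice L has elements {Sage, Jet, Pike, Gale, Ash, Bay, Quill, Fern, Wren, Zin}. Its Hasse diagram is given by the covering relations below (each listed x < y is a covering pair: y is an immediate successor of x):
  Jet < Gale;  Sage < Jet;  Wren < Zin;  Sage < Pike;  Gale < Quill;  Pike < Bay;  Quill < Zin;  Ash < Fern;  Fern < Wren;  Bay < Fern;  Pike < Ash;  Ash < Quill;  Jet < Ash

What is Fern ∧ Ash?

Ash

Common lower bounds of {Fern, Ash}: Ash, Jet, Pike, Sage.
The greatest among these is Ash.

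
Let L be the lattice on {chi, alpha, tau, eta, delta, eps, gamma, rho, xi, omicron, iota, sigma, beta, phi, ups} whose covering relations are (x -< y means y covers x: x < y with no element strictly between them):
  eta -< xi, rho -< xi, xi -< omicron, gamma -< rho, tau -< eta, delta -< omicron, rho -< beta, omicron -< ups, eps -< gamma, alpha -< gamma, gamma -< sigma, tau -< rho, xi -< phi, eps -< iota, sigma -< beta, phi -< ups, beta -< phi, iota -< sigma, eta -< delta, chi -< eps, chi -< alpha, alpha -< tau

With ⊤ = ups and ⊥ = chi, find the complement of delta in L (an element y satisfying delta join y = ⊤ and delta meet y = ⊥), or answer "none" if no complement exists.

Need y with delta ∨ y = ups and delta ∧ y = chi.
Checking each element gives: iota.

iota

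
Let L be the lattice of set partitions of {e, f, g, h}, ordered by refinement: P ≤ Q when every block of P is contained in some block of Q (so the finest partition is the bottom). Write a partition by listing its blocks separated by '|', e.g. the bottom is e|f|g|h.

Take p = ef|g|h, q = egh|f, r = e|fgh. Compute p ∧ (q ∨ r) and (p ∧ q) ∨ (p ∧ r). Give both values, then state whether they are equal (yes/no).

ef|g|h; e|f|g|h; no

q ∨ r = efgh, so p ∧ (q ∨ r) = ef|g|h ∧ efgh = ef|g|h.
p ∧ q = e|f|g|h and p ∧ r = e|f|g|h, so (p ∧ q) ∨ (p ∧ r) = e|f|g|h ∨ e|f|g|h = e|f|g|h.
Equal: no.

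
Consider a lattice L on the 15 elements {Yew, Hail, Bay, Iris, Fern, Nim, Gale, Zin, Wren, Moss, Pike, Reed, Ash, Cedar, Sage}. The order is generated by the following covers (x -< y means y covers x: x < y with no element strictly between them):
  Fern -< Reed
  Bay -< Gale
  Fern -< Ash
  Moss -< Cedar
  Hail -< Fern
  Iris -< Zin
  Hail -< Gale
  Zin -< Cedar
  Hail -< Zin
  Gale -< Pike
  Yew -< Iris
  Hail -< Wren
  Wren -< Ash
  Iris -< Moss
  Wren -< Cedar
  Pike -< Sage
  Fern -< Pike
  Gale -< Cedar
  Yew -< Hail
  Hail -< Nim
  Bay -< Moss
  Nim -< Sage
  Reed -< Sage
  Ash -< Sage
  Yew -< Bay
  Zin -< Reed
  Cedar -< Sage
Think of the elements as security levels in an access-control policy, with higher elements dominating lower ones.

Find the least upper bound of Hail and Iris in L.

Zin

Common upper bounds of {Hail, Iris}: Cedar, Reed, Sage, Zin.
The least among these is Zin.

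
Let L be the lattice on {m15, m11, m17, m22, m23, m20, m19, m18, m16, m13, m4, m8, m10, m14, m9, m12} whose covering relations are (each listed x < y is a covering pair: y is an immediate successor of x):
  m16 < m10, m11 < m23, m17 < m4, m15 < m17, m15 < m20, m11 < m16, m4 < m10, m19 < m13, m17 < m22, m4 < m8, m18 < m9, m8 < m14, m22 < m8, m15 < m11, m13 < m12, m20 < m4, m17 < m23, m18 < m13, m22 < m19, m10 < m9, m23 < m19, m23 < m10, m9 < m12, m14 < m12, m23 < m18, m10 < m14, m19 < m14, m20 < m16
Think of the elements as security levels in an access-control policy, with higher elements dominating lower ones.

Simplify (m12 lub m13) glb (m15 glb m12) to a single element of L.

m15

m12 ∨ m13 = m12
m15 ∧ m12 = m15
m12 ∧ m15 = m15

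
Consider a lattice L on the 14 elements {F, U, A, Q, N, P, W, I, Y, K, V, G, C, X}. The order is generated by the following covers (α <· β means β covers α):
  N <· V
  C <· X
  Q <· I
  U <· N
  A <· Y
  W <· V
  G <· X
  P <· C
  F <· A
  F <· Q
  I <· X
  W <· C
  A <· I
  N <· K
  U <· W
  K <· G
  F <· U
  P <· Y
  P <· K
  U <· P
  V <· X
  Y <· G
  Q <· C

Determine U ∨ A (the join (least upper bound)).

Y

Common upper bounds of {U, A}: G, X, Y.
The least among these is Y.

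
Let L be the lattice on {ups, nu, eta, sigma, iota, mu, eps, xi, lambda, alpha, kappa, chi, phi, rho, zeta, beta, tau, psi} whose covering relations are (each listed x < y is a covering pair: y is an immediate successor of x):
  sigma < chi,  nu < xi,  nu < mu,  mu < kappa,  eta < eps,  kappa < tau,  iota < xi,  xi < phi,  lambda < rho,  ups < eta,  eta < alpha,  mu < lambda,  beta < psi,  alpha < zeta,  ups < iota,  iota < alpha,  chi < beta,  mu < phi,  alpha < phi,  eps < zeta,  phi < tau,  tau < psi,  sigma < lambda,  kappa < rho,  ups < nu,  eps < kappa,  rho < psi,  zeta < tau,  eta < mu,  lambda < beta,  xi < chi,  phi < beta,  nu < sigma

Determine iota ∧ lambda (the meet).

ups

Common lower bounds of {iota, lambda}: ups.
The greatest among these is ups.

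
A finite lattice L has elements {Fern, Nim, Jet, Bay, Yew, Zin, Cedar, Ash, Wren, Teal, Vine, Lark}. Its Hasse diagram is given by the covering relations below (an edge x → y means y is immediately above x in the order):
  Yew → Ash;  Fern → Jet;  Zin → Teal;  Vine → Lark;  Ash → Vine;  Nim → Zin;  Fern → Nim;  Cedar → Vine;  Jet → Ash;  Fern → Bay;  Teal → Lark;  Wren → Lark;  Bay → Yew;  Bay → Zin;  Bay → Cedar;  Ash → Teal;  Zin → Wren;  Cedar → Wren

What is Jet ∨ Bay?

Ash

Common upper bounds of {Jet, Bay}: Ash, Lark, Teal, Vine.
The least among these is Ash.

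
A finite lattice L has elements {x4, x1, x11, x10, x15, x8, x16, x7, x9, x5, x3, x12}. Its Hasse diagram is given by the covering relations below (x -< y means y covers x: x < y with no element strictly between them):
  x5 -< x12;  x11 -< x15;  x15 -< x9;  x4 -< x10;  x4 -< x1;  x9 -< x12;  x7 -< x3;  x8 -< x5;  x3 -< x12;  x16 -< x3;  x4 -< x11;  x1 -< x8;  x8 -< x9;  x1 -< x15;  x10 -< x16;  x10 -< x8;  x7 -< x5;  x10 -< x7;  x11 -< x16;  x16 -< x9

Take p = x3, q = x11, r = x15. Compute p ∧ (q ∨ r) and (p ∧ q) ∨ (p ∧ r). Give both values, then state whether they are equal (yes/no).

q ∨ r = x15, so p ∧ (q ∨ r) = x3 ∧ x15 = x11.
p ∧ q = x11 and p ∧ r = x11, so (p ∧ q) ∨ (p ∧ r) = x11 ∨ x11 = x11.
Equal: yes.

x11; x11; yes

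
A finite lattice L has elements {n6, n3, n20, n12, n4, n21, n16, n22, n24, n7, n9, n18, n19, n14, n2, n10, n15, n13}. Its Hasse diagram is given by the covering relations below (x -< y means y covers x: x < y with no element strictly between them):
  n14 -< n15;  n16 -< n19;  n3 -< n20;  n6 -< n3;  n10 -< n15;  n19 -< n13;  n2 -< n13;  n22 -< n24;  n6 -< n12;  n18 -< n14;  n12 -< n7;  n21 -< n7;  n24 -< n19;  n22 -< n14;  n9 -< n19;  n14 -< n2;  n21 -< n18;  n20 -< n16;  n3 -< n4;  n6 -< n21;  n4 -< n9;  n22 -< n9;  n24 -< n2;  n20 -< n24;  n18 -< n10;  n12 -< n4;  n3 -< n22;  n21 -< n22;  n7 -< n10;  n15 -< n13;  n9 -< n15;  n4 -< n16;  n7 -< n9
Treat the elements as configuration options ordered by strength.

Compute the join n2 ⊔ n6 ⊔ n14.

n2

Common upper bounds of {n2, n6, n14}: n13, n2.
The least among these is n2.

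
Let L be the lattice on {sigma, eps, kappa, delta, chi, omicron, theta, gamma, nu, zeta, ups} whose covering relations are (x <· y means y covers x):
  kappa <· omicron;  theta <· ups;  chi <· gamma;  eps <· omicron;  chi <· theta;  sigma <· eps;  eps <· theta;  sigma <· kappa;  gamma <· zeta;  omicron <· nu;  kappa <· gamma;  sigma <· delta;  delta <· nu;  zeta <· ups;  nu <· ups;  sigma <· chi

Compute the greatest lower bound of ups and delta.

Common lower bounds of {ups, delta}: delta, sigma.
The greatest among these is delta.

delta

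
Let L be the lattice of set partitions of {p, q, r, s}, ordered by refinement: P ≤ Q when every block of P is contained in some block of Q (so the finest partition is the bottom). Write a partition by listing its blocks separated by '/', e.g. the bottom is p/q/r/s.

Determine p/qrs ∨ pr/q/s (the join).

pqrs

The join of p/qrs and pr/q/s merges any blocks that overlap across the partitions, giving pqrs.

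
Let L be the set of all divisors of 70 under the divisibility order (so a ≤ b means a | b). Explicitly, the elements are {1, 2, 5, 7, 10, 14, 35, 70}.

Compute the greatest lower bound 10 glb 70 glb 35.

Common lower bounds of {10, 70, 35}: 1, 5.
The greatest among these is 5.

5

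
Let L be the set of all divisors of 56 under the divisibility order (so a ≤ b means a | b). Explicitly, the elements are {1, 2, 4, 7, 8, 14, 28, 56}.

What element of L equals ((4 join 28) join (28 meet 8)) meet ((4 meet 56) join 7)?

4 ∨ 28 = 28
28 ∧ 8 = 4
28 ∨ 4 = 28
4 ∧ 56 = 4
4 ∨ 7 = 28
28 ∧ 28 = 28

28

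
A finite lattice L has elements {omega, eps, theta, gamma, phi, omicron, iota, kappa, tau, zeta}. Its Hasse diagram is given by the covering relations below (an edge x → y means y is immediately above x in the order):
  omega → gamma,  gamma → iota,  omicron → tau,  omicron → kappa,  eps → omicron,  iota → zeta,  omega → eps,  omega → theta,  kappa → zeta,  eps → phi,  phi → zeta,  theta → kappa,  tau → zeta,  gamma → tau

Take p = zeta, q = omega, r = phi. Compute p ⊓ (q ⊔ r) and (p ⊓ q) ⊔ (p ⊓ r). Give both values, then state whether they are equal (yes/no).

phi; phi; yes

q ⊔ r = phi, so p ⊓ (q ⊔ r) = zeta ⊓ phi = phi.
p ⊓ q = omega and p ⊓ r = phi, so (p ⊓ q) ⊔ (p ⊓ r) = omega ⊔ phi = phi.
Equal: yes.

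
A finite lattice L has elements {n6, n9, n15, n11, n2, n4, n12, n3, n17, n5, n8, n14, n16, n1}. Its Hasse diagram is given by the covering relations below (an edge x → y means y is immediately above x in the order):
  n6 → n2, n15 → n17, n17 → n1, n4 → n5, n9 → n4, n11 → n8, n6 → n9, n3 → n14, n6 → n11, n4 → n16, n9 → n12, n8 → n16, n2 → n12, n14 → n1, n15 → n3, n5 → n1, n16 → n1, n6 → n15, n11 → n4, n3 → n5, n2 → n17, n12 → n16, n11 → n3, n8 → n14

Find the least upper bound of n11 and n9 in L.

Common upper bounds of {n11, n9}: n1, n16, n4, n5.
The least among these is n4.

n4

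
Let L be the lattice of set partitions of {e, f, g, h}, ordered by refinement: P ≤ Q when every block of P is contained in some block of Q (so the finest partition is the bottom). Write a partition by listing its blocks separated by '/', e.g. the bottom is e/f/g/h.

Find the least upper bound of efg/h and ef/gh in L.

The join of efg/h and ef/gh merges any blocks that overlap across the partitions, giving efgh.

efgh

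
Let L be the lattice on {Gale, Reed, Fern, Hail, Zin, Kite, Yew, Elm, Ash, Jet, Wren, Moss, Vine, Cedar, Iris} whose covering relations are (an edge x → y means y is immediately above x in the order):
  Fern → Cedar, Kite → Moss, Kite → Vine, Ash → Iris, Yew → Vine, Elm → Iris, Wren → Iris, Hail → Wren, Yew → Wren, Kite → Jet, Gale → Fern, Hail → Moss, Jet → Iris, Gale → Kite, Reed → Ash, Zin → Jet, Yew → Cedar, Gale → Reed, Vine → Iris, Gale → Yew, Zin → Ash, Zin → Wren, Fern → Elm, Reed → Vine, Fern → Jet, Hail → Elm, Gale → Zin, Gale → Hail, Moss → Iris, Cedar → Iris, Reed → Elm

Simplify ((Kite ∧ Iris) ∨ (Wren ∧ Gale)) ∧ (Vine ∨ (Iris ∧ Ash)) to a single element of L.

Kite ∧ Iris = Kite
Wren ∧ Gale = Gale
Kite ∨ Gale = Kite
Iris ∧ Ash = Ash
Vine ∨ Ash = Iris
Kite ∧ Iris = Kite

Kite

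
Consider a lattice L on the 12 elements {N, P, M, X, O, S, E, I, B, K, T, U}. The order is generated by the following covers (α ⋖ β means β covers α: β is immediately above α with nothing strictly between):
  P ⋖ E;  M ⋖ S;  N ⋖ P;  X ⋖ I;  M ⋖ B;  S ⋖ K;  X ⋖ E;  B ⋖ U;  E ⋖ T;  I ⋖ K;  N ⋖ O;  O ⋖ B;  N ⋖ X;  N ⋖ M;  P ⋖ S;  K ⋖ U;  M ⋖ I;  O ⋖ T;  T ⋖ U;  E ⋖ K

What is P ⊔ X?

E

Common upper bounds of {P, X}: E, K, T, U.
The least among these is E.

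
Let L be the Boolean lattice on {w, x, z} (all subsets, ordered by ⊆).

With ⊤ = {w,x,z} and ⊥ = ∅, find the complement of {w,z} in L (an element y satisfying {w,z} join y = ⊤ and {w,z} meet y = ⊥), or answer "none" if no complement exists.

Need y with {w,z} ∨ y = {w,x,z} and {w,z} ∧ y = ∅.
Checking each element gives: {x}.

{x}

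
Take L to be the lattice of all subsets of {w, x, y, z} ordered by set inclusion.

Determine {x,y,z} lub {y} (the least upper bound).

Under ⊆, join is union: {x,y,z} ∪ {y} = {x,y,z}.

{x,y,z}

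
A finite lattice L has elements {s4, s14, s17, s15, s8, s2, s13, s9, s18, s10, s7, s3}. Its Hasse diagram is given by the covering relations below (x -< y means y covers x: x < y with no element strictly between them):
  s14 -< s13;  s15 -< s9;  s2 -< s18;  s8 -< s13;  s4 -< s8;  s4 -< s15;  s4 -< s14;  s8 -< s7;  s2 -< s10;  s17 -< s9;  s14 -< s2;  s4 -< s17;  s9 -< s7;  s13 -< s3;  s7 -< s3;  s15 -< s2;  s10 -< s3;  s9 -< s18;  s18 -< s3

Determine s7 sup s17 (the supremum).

Common upper bounds of {s7, s17}: s3, s7.
The least among these is s7.

s7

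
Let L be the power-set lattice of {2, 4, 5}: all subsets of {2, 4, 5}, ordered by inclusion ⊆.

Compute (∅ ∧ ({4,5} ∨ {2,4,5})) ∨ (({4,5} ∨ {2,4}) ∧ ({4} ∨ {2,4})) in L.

{2,4}

{4,5} ∨ {2,4,5} = {2,4,5}
∅ ∧ {2,4,5} = ∅
{4,5} ∨ {2,4} = {2,4,5}
{4} ∨ {2,4} = {2,4}
{2,4,5} ∧ {2,4} = {2,4}
∅ ∨ {2,4} = {2,4}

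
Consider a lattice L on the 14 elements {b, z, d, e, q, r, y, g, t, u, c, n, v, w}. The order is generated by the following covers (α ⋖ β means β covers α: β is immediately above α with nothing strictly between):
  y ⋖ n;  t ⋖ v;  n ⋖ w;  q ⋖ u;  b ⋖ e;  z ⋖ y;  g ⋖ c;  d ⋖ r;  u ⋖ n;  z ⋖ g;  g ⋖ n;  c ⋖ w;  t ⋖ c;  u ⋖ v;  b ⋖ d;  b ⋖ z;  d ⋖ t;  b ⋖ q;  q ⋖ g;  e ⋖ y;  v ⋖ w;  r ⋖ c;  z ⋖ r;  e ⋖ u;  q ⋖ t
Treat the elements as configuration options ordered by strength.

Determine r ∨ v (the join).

w

Common upper bounds of {r, v}: w.
The least among these is w.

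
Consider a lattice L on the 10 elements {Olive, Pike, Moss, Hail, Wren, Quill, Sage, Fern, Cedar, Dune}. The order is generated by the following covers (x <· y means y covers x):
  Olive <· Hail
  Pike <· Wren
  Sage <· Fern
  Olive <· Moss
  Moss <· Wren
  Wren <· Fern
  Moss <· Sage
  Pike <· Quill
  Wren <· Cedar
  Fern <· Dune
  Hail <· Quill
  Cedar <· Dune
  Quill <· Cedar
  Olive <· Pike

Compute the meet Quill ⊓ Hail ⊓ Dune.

Hail

Common lower bounds of {Quill, Hail, Dune}: Hail, Olive.
The greatest among these is Hail.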